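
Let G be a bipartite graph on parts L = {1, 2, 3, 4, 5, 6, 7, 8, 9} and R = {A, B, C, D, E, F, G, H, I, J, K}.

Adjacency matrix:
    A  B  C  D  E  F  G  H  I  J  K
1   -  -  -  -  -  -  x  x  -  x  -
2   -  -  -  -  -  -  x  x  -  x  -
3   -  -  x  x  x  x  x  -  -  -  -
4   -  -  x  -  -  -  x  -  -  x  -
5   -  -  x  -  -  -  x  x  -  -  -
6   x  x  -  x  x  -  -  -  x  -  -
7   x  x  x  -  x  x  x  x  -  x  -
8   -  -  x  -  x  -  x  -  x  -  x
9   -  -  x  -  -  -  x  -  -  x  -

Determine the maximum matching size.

One maximum matching: 1-G, 2-H, 3-F, 4-J, 5-C, 6-E, 7-A, 8-K.
The set {1, 2, 4, 5, 9} has only 4 neighbours ({C, G, H, J}), so by Hall's theorem at most 8 of the 9 left vertices can be matched.

8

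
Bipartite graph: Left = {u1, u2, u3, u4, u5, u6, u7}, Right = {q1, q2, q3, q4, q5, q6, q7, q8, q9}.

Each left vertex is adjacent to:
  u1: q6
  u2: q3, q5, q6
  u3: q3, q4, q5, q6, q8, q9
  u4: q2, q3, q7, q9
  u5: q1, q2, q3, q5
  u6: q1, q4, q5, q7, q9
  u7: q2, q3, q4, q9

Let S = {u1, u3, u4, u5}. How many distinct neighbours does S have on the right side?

The union of neighbours of {u1, u3, u4, u5} is {q1, q2, q3, q4, q5, q6, q7, q8, q9}, which has 9 elements.
Since |N(S)| = 9 ≥ |S| = 4, Hall's condition holds for this subset.

9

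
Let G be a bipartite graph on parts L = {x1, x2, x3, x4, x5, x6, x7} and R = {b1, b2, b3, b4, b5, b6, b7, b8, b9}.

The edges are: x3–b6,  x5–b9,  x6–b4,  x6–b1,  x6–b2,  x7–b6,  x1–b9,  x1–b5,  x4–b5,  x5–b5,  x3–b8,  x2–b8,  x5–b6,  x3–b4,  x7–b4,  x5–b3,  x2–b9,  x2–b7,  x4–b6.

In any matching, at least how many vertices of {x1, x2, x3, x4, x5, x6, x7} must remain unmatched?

0

A valid assignment of size 7: x1–b9, x2–b7, x3–b8, x4–b5, x5–b3, x6–b4, x7–b6.
This saturates every left vertex, so 7 is the maximum.
That matches 7 of the 7, leaving 0 unmatched; no matching can do better.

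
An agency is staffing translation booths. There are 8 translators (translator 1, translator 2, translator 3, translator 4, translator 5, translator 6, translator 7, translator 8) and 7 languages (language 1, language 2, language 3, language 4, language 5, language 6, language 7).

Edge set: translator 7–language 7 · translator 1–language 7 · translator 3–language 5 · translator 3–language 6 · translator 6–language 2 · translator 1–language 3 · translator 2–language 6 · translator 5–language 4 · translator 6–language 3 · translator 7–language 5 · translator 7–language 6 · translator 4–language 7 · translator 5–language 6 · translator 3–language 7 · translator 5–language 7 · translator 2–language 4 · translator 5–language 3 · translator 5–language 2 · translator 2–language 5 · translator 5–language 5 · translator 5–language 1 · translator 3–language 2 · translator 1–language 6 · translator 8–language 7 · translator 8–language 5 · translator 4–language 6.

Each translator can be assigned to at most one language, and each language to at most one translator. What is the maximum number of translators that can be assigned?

7

A valid assignment of size 7: translator 1–language 3, translator 2–language 4, translator 3–language 5, translator 4–language 6, translator 5–language 1, translator 6–language 2, translator 7–language 7.
The set {translator 1, translator 3, translator 4, translator 6, translator 7, translator 8} has only 5 neighbours ({language 2, language 3, language 5, language 6, language 7}), so by Hall's theorem at most 7 of the 8 translators can be matched.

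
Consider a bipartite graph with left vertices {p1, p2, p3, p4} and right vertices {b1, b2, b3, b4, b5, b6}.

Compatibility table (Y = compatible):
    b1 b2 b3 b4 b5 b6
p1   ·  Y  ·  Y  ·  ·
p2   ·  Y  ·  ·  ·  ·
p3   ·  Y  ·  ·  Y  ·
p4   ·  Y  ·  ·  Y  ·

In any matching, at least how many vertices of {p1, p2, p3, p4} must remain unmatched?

For example, pair p1→b4, p2→b2, p3→b5.
The set {p2, p3, p4} has only 2 neighbours ({b2, b5}), so by Hall's theorem at most 3 of the 4 left vertices can be matched.
That matches 3 of the 4, leaving 1 unmatched; no matching can do better.

1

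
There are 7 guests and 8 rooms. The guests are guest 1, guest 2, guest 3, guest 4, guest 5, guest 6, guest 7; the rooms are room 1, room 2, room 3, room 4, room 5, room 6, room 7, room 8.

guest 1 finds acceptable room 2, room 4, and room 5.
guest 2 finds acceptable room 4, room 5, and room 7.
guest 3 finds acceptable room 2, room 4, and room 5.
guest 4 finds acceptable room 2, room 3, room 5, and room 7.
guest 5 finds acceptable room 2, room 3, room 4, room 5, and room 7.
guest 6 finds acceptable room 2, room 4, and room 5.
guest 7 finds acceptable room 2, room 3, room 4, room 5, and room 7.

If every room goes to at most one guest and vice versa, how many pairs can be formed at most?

A valid assignment of size 5: guest 1-room 5, guest 2-room 7, guest 3-room 2, guest 4-room 3, guest 5-room 4.
The set {guest 1, guest 2, guest 3, guest 4, guest 5, guest 6, guest 7} has only 5 neighbours ({room 2, room 3, room 4, room 5, room 7}), so by Hall's theorem at most 5 of the 7 guests can be matched.

5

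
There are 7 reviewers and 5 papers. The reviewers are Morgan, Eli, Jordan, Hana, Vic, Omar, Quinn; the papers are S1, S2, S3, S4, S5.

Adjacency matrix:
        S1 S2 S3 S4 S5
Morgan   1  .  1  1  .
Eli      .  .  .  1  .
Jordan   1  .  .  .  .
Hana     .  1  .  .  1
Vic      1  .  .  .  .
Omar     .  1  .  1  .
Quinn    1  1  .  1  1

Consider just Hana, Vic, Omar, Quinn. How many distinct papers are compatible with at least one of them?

The union of neighbours of {Hana, Vic, Omar, Quinn} is {S1, S2, S4, S5}, which has 4 elements.
Since |N(S)| = 4 ≥ |S| = 4, Hall's condition holds for this subset.

4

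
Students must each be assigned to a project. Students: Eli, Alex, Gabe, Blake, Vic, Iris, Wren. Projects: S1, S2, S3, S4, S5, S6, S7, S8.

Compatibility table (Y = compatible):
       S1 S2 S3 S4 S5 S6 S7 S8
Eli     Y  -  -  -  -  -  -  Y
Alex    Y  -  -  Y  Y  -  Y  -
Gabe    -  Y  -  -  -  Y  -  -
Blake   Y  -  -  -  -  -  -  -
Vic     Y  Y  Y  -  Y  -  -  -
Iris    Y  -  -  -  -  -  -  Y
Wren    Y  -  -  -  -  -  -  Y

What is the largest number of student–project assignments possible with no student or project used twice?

A valid assignment of size 5: Eli–S8, Alex–S4, Gabe–S6, Blake–S1, Vic–S2.
The set {Eli, Blake, Iris, Wren} has only 2 neighbours ({S1, S8}), so by Hall's theorem at most 5 of the 7 students can be matched.

5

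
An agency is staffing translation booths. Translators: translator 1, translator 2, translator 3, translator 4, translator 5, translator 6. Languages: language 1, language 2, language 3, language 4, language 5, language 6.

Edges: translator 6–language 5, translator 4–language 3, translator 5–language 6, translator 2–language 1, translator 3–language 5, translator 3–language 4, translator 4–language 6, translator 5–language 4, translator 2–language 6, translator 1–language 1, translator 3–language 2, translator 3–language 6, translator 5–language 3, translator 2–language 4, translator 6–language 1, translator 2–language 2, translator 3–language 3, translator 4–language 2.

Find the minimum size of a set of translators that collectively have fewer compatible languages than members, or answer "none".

none

A matching saturating every translator exists, for instance translator 1→language 1, translator 2→language 4, translator 3→language 3, translator 4→language 2, translator 5→language 6, translator 6→language 5.
By Hall's marriage theorem, this means |N(S)| ≥ |S| for every subset S, so no violating subset exists.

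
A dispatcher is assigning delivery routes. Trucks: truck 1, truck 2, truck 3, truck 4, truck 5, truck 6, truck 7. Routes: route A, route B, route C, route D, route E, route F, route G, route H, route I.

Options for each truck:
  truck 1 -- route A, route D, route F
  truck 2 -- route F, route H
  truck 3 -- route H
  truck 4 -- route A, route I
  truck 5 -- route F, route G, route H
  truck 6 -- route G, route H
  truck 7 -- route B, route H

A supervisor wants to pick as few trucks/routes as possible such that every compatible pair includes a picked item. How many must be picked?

{truck 1, truck 4, truck 7, route F, route G, route H} is a vertex cover of size 6: every edge has an endpoint in this set.
No smaller cover exists because truck 1–route D, truck 2–route F, truck 3–route H, truck 4–route I, truck 5–route G, truck 7–route B is a matching of size 6, and a cover must include an endpoint of each of these disjoint edges (König's theorem).

6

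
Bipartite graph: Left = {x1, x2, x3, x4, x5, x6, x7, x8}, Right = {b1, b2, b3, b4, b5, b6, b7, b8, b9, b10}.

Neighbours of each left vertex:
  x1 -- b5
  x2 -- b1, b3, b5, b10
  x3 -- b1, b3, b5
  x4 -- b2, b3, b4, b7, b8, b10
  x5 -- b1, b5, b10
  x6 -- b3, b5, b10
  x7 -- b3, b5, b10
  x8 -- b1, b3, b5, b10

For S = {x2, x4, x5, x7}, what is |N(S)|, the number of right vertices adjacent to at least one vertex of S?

8

The union of neighbours of {x2, x4, x5, x7} is {b1, b2, b3, b4, b5, b7, b8, b10}, which has 8 elements.
Since |N(S)| = 8 ≥ |S| = 4, Hall's condition holds for this subset.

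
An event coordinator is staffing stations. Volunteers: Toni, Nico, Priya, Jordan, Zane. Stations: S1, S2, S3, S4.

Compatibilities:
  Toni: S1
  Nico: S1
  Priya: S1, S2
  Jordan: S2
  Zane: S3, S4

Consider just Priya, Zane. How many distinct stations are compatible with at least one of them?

4

The union of neighbours of {Priya, Zane} is {S1, S2, S3, S4}, which has 4 elements.
Since |N(S)| = 4 ≥ |S| = 2, Hall's condition holds for this subset.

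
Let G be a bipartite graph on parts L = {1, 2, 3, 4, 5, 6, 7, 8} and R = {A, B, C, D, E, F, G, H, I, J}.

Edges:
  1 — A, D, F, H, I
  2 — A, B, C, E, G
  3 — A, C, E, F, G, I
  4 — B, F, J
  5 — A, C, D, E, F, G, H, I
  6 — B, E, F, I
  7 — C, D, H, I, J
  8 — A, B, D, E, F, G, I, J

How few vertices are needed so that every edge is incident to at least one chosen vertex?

A maximum matching has 8 edges (e.g. 1–A, 2–B, 3–G, 4–F, 5–E, 6–I, 7–H, 8–J).
By König's theorem the minimum vertex cover has the same size. One such cover is {1, 2, 3, 4, 5, 6, 7, 8}.

8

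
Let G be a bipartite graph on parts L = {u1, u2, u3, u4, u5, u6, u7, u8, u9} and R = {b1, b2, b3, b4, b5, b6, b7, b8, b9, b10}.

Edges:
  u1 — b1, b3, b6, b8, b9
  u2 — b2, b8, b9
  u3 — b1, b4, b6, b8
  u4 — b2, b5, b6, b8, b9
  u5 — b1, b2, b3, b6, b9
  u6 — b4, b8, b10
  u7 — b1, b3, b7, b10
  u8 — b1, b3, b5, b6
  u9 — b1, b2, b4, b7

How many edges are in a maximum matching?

For example, pair u1→b8, u2→b2, u3→b4, u4→b5, u5→b1, u6→b10, u7→b3, u8→b6, u9→b7.
This saturates every left vertex, so 9 is the maximum.

9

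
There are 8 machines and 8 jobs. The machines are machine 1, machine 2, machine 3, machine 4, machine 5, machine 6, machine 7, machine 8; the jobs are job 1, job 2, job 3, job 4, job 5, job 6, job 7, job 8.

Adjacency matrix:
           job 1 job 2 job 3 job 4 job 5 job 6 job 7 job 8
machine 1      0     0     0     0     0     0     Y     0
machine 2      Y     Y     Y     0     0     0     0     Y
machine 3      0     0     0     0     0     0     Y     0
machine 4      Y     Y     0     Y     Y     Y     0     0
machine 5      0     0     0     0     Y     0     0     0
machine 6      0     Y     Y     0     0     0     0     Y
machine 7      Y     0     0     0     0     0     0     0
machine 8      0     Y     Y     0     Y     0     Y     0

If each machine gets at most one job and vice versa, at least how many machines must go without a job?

For example, pair machine 1–job 7, machine 2–job 3, machine 4–job 4, machine 5–job 5, machine 6–job 8, machine 7–job 1, machine 8–job 2.
The set {machine 1, machine 3} has only 1 neighbour ({job 7}), so by Hall's theorem at most 7 of the 8 machines can be matched.
That matches 7 of the 8, leaving 1 unmatched; no matching can do better.

1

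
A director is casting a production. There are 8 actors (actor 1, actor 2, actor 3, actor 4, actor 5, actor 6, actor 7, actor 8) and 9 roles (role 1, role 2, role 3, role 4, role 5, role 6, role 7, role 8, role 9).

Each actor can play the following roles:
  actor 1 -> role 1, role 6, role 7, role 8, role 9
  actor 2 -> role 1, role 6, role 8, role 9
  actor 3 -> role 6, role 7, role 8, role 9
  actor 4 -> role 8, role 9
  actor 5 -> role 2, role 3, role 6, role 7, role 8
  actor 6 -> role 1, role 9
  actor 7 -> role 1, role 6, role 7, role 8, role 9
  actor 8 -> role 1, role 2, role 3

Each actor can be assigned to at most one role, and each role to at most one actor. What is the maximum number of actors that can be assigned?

For example, pair actor 1-role 6, actor 2-role 8, actor 3-role 7, actor 4-role 9, actor 5-role 2, actor 6-role 1, actor 8-role 3.
The set {actor 1, actor 2, actor 3, actor 4, actor 6, actor 7} has only 5 neighbours ({role 1, role 6, role 7, role 8, role 9}), so by Hall's theorem at most 7 of the 8 actors can be matched.

7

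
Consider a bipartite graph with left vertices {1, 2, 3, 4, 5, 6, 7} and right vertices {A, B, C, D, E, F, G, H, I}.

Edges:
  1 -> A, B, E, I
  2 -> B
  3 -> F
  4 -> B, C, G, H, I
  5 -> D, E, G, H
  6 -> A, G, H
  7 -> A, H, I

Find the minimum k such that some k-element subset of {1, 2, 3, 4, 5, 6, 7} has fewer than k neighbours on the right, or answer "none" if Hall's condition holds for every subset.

A matching saturating every left vertex exists, for instance 1→E, 2→B, 3→F, 4→H, 5→D, 6→G, 7→I.
By Hall's marriage theorem, this means |N(S)| ≥ |S| for every subset S, so no violating subset exists.

none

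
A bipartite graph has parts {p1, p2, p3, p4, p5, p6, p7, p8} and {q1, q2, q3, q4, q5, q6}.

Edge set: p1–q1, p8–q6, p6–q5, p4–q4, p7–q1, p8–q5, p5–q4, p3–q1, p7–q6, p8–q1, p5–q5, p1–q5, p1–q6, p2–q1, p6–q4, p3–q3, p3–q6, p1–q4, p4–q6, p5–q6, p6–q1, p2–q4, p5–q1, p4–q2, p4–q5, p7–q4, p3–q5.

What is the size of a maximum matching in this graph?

One maximum matching: p1–q6, p2–q1, p3–q3, p4–q2, p5–q5, p6–q4.
The set {p1, p2, p5, p6, p7, p8} has only 4 neighbours ({q1, q4, q5, q6}), so by Hall's theorem at most 6 of the 8 left vertices can be matched.

6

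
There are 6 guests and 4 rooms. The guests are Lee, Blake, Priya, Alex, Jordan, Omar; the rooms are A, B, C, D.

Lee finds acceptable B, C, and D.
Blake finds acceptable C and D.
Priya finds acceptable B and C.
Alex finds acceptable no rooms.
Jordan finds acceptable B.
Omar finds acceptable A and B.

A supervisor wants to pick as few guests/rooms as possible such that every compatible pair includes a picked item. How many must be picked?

4

{Omar, B, C, D} is a vertex cover of size 4: every edge has an endpoint in this set.
No smaller cover exists because Lee–C, Blake–D, Priya–B, Omar–A is a matching of size 4, and a cover must include an endpoint of each of these disjoint edges (König's theorem).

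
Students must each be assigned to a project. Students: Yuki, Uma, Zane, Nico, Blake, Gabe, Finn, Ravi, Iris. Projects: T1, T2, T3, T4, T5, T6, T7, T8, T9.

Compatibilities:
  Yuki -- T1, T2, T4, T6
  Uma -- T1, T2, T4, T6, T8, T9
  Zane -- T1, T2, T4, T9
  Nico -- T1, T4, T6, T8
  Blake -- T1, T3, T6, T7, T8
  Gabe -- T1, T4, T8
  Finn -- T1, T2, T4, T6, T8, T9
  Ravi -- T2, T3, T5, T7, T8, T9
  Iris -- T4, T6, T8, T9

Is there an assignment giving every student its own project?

No

The set {Yuki, Uma, Zane, Nico, Gabe, Finn, Iris} has only 6 neighbours ({T1, T2, T4, T6, T8, T9}), so by Hall's theorem at most 8 of the 9 students can be matched.
Hence no matching covers every student.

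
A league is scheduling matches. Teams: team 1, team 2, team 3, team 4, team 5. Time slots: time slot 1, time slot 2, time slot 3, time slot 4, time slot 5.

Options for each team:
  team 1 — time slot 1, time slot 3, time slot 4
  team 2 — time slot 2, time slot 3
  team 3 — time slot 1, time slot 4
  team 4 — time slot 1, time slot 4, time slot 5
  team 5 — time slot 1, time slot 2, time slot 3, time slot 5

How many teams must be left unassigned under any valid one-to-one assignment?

0

One maximum matching: team 1-time slot 4, team 2-time slot 3, team 3-time slot 1, team 4-time slot 5, team 5-time slot 2.
This saturates every team, so 5 is the maximum.
That matches 5 of the 5, leaving 0 unmatched; no matching can do better.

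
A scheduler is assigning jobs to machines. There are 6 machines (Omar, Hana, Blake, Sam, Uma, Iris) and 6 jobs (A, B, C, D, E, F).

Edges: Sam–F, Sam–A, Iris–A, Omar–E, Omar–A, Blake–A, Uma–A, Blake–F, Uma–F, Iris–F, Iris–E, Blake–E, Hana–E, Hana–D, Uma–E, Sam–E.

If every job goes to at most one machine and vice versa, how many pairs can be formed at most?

4

One maximum matching: Omar-A, Hana-D, Blake-F, Sam-E.
The set {Omar, Blake, Sam, Uma, Iris} has only 3 neighbours ({A, E, F}), so by Hall's theorem at most 4 of the 6 machines can be matched.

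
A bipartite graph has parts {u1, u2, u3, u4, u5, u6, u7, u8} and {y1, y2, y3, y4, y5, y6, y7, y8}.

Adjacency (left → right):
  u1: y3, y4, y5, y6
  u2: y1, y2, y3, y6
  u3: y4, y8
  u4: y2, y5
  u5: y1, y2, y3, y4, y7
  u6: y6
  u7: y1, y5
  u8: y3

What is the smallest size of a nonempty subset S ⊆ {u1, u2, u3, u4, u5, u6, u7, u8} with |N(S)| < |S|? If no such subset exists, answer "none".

none

A matching saturating every left vertex exists, for instance u1→y4, u2→y1, u3→y8, u4→y2, u5→y7, u6→y6, u7→y5, u8→y3.
By Hall's marriage theorem, this means |N(S)| ≥ |S| for every subset S, so no violating subset exists.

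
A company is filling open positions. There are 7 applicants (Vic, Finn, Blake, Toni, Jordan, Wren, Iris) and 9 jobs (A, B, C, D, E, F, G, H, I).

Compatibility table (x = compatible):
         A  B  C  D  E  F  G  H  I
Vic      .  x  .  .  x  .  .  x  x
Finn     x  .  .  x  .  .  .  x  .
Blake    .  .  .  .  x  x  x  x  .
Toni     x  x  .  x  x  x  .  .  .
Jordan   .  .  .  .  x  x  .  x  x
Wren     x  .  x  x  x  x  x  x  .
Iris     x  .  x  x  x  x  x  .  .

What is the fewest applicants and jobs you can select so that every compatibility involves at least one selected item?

The 7 edges Vic–B, Finn–D, Blake–H, Toni–E, Jordan–F, Wren–A, Iris–G form a matching, so any vertex cover needs at least 7 vertices (one per matched edge).
Conversely {Vic, Finn, Blake, Toni, Jordan, Wren, Iris} meets every edge and has exactly 7 vertices, so 7 is optimal.

7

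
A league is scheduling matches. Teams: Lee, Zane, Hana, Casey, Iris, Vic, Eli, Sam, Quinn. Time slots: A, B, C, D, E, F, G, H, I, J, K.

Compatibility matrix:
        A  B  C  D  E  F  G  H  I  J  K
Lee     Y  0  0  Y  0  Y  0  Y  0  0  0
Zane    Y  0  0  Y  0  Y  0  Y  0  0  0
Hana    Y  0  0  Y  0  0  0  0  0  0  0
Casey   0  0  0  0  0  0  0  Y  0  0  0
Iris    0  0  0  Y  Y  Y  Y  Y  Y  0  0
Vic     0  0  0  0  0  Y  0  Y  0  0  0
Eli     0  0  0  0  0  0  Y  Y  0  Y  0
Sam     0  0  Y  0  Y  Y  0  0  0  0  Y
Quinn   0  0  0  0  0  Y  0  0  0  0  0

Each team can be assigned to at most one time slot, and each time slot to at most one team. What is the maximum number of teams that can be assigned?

7

For example, pair Lee–D, Zane–F, Hana–A, Casey–H, Iris–G, Eli–J, Sam–E.
The set {Lee, Zane, Hana, Casey, Vic, Quinn} has only 4 neighbours ({A, D, F, H}), so by Hall's theorem at most 7 of the 9 teams can be matched.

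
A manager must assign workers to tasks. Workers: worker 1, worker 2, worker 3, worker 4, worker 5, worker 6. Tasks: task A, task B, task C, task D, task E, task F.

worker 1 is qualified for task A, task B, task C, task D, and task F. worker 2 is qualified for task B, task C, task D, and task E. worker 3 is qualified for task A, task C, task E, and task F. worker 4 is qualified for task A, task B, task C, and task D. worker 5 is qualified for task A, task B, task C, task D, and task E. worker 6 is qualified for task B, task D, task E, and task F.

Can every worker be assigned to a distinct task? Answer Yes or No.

Yes

A valid assignment of size 6: worker 1→task A, worker 2→task B, worker 3→task F, worker 4→task C, worker 5→task D, worker 6→task E.
All 6 workers are covered.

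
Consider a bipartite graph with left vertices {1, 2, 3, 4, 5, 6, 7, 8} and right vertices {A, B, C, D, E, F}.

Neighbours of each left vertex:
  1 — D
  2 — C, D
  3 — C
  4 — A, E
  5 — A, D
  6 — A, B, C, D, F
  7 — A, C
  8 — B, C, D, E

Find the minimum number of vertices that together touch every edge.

6

A maximum matching has 6 edges (e.g. 1–D, 2–C, 4–E, 5–A, 6–F, 8–B).
By König's theorem the minimum vertex cover has the same size. One such cover is {4, 6, 8, A, C, D}.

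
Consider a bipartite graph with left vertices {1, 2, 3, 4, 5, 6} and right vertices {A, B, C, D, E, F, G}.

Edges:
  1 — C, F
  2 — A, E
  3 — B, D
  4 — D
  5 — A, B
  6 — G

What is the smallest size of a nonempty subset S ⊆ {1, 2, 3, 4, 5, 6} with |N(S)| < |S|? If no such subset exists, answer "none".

A matching saturating every left vertex exists, for instance 1→F, 2→E, 3→B, 4→D, 5→A, 6→G.
By Hall's marriage theorem, this means |N(S)| ≥ |S| for every subset S, so no violating subset exists.

none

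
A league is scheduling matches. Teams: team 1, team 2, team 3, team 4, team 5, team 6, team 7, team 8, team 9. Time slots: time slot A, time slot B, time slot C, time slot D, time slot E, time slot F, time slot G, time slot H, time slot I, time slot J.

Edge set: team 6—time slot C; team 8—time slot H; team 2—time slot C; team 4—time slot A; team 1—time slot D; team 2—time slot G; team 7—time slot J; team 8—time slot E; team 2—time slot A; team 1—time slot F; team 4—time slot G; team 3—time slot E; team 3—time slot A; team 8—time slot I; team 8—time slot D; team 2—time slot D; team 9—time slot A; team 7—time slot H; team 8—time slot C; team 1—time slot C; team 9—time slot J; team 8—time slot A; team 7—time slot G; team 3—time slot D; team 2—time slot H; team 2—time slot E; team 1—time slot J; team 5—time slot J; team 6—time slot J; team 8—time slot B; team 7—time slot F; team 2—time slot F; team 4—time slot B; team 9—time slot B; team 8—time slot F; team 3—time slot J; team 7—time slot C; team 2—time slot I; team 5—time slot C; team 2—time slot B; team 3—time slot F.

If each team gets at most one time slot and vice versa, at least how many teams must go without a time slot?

A valid assignment of size 9: team 1-time slot D, team 2-time slot E, team 3-time slot A, team 4-time slot G, team 5-time slot C, team 6-time slot J, team 7-time slot F, team 8-time slot H, team 9-time slot B.
All 9 teams are matched, so no larger matching exists.
That matches 9 of the 9, leaving 0 unmatched; no matching can do better.

0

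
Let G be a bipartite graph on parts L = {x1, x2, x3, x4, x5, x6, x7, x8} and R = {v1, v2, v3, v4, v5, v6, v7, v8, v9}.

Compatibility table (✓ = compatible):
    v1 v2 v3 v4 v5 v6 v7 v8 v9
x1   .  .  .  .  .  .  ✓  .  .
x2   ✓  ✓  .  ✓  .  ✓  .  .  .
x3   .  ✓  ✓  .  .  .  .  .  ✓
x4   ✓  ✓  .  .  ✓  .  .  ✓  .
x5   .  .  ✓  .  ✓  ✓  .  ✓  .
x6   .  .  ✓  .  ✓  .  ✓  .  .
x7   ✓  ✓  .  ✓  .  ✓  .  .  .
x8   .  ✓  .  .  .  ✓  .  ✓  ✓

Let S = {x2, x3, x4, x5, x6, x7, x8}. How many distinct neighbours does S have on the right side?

The union of neighbours of {x2, x3, x4, x5, x6, x7, x8} is {v1, v2, v3, v4, v5, v6, v7, v8, v9}, which has 9 elements.
Since |N(S)| = 9 ≥ |S| = 7, Hall's condition holds for this subset.

9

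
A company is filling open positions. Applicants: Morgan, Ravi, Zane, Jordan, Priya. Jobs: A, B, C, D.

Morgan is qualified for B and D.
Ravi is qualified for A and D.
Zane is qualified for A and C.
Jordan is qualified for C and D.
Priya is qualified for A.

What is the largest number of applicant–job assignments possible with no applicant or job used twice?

4

One maximum matching: Morgan→B, Ravi→D, Zane→A, Jordan→C.
The set {Ravi, Zane, Jordan, Priya} has only 3 neighbours ({A, C, D}), so by Hall's theorem at most 4 of the 5 applicants can be matched.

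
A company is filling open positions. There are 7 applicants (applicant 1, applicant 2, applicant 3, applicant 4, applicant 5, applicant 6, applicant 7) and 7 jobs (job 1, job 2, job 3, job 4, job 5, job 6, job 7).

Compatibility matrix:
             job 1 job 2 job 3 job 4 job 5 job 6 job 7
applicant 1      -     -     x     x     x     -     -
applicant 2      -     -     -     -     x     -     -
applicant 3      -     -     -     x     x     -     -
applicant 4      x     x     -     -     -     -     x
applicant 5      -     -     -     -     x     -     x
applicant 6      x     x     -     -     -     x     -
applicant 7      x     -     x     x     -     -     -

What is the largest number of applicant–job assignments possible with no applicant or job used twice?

For example, pair applicant 1–job 3, applicant 2–job 5, applicant 3–job 4, applicant 4–job 2, applicant 5–job 7, applicant 6–job 6, applicant 7–job 1.
This saturates every applicant, so 7 is the maximum.

7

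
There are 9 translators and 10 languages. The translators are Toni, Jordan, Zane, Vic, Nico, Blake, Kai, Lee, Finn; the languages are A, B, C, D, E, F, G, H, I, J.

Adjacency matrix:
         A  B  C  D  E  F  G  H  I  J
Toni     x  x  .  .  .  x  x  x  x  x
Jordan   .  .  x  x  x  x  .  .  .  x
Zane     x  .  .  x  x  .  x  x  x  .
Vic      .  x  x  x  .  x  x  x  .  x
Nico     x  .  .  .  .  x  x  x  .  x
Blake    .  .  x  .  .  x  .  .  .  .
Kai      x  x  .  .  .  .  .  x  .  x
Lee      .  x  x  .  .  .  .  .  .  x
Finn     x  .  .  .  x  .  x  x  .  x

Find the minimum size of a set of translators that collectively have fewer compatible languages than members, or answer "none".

none

A matching saturating every translator exists, for instance Toni→I, Jordan→E, Zane→A, Vic→G, Nico→H, Blake→F, Kai→B, Lee→C, Finn→J.
By Hall's marriage theorem, this means |N(S)| ≥ |S| for every subset S, so no violating subset exists.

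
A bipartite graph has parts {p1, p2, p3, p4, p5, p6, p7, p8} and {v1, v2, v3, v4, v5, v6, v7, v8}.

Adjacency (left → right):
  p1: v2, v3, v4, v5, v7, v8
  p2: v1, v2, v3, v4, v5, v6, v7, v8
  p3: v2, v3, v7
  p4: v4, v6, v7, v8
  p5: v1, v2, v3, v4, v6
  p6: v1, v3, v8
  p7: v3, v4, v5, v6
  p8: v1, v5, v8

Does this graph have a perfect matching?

For example, pair p1-v8, p2-v2, p3-v7, p4-v6, p5-v4, p6-v3, p7-v5, p8-v1.
Every left vertex is matched, so this is a perfect matching.

Yes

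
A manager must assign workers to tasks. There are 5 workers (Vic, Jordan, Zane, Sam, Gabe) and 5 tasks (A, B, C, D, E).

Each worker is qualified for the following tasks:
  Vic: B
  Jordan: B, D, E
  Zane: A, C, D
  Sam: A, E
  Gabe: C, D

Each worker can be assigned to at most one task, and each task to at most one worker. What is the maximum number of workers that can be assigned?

For example, pair Vic–B, Jordan–E, Zane–D, Sam–A, Gabe–C.
All 5 workers are matched, so no larger matching exists.

5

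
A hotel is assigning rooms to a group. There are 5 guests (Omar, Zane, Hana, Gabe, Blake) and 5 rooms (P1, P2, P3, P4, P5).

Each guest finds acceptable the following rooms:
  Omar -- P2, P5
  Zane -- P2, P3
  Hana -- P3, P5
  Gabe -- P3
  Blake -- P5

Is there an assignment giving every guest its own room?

The set {Omar, Zane, Hana, Gabe, Blake} has only 3 neighbours ({P2, P3, P5}), so by Hall's theorem at most 3 of the 5 guests can be matched.
Hence no matching covers every guest.

No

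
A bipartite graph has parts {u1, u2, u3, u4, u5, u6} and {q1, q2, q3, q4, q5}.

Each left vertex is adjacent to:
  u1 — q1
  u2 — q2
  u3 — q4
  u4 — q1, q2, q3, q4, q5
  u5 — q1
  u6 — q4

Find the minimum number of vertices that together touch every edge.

4

A maximum matching has 4 edges (e.g. u1–q1, u2–q2, u3–q4, u4–q3).
By König's theorem the minimum vertex cover has the same size. One such cover is {u2, u4, q1, q4}.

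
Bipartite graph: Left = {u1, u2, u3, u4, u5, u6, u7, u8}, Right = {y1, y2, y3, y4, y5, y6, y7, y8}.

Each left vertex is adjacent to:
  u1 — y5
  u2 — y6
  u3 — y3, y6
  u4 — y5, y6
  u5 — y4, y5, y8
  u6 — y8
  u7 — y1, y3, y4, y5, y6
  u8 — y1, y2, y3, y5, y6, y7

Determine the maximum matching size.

A valid assignment of size 7: u1–y5, u2–y6, u3–y3, u5–y4, u6–y8, u7–y1, u8–y7.
The set {u1, u2, u4} has only 2 neighbours ({y5, y6}), so by Hall's theorem at most 7 of the 8 left vertices can be matched.

7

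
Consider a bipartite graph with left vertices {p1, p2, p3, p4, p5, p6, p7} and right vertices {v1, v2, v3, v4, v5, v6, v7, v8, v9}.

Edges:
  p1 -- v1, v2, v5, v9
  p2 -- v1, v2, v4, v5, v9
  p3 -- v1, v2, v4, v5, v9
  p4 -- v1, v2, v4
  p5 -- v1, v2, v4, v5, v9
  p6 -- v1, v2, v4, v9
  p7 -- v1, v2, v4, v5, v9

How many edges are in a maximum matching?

One maximum matching: p1–v9, p2–v4, p3–v5, p4–v1, p5–v2.
The set {p1, p2, p3, p4, p5, p6, p7} has only 5 neighbours ({v1, v2, v4, v5, v9}), so by Hall's theorem at most 5 of the 7 left vertices can be matched.

5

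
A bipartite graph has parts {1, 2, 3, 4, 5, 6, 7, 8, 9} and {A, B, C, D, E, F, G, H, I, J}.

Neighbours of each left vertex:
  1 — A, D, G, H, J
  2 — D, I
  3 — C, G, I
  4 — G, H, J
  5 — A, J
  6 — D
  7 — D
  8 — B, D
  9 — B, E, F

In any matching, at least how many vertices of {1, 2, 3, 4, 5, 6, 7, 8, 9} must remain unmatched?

For example, pair 1-A, 2-I, 3-C, 4-G, 5-J, 6-D, 8-B, 9-E.
The set {6, 7} has only 1 neighbour ({D}), so by Hall's theorem at most 8 of the 9 left vertices can be matched.
That matches 8 of the 9, leaving 1 unmatched; no matching can do better.

1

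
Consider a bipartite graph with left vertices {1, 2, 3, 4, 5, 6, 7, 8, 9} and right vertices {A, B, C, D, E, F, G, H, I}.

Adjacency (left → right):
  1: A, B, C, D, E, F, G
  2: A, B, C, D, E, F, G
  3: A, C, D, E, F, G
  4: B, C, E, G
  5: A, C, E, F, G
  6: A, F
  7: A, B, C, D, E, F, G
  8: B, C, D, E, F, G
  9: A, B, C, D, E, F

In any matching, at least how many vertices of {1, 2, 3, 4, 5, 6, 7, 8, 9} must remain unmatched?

2

A valid assignment of size 7: 1-D, 2-B, 3-E, 4-C, 5-A, 6-F, 7-G.
The set {1, 2, 3, 4, 5, 6, 7, 8, 9} has only 7 neighbours ({A, B, C, D, E, F, G}), so by Hall's theorem at most 7 of the 9 left vertices can be matched.
That matches 7 of the 9, leaving 2 unmatched; no matching can do better.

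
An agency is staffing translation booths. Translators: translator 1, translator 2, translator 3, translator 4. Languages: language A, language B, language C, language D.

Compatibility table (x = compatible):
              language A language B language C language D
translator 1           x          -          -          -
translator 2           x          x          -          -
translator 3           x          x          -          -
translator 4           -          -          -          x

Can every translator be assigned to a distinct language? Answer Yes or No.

No

The set {translator 1, translator 2, translator 3} has only 2 neighbours ({language A, language B}), so by Hall's theorem at most 3 of the 4 translators can be matched.
Hence no matching covers every translator.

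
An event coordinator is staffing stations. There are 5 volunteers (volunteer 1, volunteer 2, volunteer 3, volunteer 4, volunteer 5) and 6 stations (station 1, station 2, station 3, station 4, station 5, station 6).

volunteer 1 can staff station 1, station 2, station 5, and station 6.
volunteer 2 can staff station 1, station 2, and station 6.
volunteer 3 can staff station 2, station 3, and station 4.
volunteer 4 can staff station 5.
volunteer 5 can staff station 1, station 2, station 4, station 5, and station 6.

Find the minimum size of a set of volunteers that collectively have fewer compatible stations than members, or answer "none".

none

A matching saturating every volunteer exists, for instance volunteer 1→station 1, volunteer 2→station 6, volunteer 3→station 3, volunteer 4→station 5, volunteer 5→station 2.
By Hall's marriage theorem, this means |N(S)| ≥ |S| for every subset S, so no violating subset exists.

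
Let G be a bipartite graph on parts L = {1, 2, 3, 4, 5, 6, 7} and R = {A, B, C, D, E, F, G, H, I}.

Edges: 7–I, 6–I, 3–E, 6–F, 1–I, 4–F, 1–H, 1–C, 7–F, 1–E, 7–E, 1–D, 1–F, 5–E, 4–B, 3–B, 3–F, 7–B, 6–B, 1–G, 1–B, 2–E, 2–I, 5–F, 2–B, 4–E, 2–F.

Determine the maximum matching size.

One maximum matching: 1–G, 2–I, 3–B, 4–F, 5–E.
The set {2, 3, 4, 5, 6, 7} has only 4 neighbours ({B, E, F, I}), so by Hall's theorem at most 5 of the 7 left vertices can be matched.

5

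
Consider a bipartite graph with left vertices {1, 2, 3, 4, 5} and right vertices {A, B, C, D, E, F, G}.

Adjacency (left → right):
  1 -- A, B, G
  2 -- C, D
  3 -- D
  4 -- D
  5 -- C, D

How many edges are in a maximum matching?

For example, pair 1–B, 2–C, 3–D.
The set {2, 3, 4, 5} has only 2 neighbours ({C, D}), so by Hall's theorem at most 3 of the 5 left vertices can be matched.

3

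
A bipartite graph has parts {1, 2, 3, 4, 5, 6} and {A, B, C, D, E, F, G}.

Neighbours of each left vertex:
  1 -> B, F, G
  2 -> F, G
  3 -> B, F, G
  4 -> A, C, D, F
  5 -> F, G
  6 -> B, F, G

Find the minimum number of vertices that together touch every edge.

{4, B, F, G} is a vertex cover of size 4: every edge has an endpoint in this set.
No smaller cover exists because 1–F, 2–G, 3–B, 4–C is a matching of size 4, and a cover must include an endpoint of each of these disjoint edges (König's theorem).

4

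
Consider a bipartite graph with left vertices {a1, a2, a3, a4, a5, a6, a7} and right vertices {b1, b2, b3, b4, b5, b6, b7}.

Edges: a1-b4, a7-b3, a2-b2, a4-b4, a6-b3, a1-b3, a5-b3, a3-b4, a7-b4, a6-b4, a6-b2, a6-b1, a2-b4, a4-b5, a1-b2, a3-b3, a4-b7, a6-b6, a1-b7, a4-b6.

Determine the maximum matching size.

For example, pair a1–b7, a2–b2, a3–b4, a4–b5, a5–b3, a6–b1.
The set {a3, a5, a7} has only 2 neighbours ({b3, b4}), so by Hall's theorem at most 6 of the 7 left vertices can be matched.

6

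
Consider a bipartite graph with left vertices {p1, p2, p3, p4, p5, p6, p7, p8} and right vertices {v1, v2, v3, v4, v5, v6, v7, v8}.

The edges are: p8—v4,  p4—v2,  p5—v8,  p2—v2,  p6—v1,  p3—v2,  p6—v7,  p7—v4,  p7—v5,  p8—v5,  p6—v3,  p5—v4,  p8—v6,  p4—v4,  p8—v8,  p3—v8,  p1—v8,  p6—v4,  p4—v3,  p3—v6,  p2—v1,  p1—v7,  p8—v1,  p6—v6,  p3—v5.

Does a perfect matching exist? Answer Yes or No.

For example, pair p1-v7, p2-v1, p3-v8, p4-v2, p5-v4, p6-v3, p7-v5, p8-v6.
Every left vertex is matched, so this is a perfect matching.

Yes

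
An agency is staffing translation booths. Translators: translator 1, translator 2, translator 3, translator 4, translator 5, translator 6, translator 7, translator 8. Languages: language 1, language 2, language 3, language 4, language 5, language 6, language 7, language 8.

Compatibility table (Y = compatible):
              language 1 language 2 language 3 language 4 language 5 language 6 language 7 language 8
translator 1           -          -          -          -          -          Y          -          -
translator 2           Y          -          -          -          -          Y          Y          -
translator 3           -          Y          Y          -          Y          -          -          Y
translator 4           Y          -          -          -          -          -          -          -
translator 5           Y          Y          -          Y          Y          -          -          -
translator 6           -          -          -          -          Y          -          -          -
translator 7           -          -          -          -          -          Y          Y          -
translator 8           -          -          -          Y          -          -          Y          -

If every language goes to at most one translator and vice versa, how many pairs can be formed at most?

7

For example, pair translator 1→language 6, translator 2→language 7, translator 3→language 8, translator 4→language 1, translator 5→language 2, translator 6→language 5, translator 8→language 4.
The set {translator 1, translator 2, translator 4, translator 7} has only 3 neighbours ({language 1, language 6, language 7}), so by Hall's theorem at most 7 of the 8 translators can be matched.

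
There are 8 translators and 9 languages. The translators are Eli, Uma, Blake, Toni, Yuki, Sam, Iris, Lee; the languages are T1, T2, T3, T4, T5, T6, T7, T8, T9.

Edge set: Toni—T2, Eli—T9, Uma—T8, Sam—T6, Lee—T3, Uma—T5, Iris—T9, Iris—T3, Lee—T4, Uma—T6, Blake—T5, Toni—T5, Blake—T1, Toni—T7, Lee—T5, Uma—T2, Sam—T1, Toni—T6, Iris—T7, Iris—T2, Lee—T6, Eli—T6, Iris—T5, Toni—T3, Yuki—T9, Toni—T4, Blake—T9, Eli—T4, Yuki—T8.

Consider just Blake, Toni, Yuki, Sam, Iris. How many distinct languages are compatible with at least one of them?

9

The union of neighbours of {Blake, Toni, Yuki, Sam, Iris} is {T1, T2, T3, T4, T5, T6, T7, T8, T9}, which has 9 elements.
Since |N(S)| = 9 ≥ |S| = 5, Hall's condition holds for this subset.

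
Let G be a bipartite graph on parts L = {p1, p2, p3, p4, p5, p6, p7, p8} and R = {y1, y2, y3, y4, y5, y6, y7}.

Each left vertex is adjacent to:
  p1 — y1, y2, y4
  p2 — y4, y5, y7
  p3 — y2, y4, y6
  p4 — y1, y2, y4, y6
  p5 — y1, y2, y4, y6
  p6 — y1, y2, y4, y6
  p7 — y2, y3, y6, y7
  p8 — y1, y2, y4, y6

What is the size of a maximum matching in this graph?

One maximum matching: p1–y4, p2–y7, p3–y6, p4–y2, p5–y1, p7–y3.
The set {p1, p3, p4, p5, p6, p8} has only 4 neighbours ({y1, y2, y4, y6}), so by Hall's theorem at most 6 of the 8 left vertices can be matched.

6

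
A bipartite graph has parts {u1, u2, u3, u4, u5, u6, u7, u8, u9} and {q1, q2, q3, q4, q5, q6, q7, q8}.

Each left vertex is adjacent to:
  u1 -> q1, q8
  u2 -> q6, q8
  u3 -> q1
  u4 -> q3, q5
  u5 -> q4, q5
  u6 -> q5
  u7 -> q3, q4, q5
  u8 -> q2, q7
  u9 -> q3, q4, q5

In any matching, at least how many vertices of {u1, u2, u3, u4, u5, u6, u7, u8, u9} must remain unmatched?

One maximum matching: u1–q8, u2–q6, u3–q1, u4–q3, u5–q4, u6–q5, u8–q2.
The set {u4, u5, u6, u7, u9} has only 3 neighbours ({q3, q4, q5}), so by Hall's theorem at most 7 of the 9 left vertices can be matched.
That matches 7 of the 9, leaving 2 unmatched; no matching can do better.

2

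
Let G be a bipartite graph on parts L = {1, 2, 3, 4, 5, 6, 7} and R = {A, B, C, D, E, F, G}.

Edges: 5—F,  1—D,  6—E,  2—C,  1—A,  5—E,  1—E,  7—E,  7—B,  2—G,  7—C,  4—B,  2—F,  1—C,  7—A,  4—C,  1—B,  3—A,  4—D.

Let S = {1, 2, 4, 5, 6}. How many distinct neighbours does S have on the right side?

The union of neighbours of {1, 2, 4, 5, 6} is {A, B, C, D, E, F, G}, which has 7 elements.
Since |N(S)| = 7 ≥ |S| = 5, Hall's condition holds for this subset.

7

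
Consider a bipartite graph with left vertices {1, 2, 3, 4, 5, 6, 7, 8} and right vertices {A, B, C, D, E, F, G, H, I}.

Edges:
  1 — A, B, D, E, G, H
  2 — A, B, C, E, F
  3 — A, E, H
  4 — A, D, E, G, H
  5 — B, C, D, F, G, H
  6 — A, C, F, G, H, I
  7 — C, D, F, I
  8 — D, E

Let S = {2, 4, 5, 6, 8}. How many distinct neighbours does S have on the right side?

The union of neighbours of {2, 4, 5, 6, 8} is {A, B, C, D, E, F, G, H, I}, which has 9 elements.
Since |N(S)| = 9 ≥ |S| = 5, Hall's condition holds for this subset.

9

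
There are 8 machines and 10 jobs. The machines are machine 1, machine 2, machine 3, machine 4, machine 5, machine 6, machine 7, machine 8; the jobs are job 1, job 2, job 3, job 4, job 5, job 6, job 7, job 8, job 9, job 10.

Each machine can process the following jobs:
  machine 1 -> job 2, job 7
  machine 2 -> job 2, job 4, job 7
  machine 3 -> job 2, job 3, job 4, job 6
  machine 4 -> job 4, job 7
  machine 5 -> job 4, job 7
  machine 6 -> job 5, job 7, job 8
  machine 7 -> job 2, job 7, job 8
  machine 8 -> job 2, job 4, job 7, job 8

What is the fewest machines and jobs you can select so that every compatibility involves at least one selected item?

A maximum matching has 6 edges (e.g. machine 1–job 7, machine 2–job 2, machine 3–job 6, machine 4–job 4, machine 6–job 5, machine 7–job 8).
By König's theorem the minimum vertex cover has the same size. One such cover is {machine 3, machine 6, job 2, job 4, job 7, job 8}.

6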